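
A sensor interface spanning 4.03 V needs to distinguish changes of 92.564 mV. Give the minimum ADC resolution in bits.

6 bits

Number of steps required ≥ 4.03 V / 92.564 mV = 43.54.
Need 2^N ≥ 43.54; 2^5 = 32, 2^6 = 64.
Minimum N = 6.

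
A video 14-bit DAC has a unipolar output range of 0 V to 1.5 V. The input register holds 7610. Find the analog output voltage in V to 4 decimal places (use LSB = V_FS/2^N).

0.6967 V

LSB = 1.5 V / 2^14 = 91.55 µV.
V_out = 0 + 7610 × 9.15527e-05 V = 0.696716 V.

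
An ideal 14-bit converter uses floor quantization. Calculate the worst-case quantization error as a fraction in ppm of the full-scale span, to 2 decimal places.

Truncating → worst-case error = 1 LSB = V_FS/2^14, so 1e+06/16384 = 61.0352 ppm of full scale.

61.04 ppm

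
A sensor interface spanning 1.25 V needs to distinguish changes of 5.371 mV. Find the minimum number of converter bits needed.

Number of steps required ≥ 1.25 V / 5.371 mV = 232.73.
Need 2^N ≥ 232.73; 2^7 = 128, 2^8 = 256.
Minimum N = 8.

8 bits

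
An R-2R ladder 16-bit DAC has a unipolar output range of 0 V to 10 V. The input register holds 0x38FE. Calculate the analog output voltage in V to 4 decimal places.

LSB = 10 V / 2^16 = 152.59 µV.
Code 0x38FE = 14590 decimal.
V_out = 0 + 14590 × 0.000152588 V = 2.22626 V.

2.2263 V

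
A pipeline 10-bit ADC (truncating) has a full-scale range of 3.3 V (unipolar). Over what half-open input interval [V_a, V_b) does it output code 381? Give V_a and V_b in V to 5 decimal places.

LSB = 3.3/2^10 = 3.223 mV.
V_a = V_low + 381·LSB = 1.22783 V; V_b = V_low + 382·LSB = 1.23105 V.

[1.22783 V, 1.23105 V)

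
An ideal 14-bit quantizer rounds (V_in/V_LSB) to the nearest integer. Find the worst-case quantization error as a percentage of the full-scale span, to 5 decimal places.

0.00305 %

Rounding → worst-case error = ½ LSB = V_FS/2^15, so 100/32768 = 0.00305176 % of full scale.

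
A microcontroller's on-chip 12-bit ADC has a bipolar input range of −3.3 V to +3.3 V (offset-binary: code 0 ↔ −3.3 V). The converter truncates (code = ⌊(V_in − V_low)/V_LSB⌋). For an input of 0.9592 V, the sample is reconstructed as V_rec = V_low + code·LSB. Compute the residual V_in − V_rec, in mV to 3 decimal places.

0.460 mV

LSB = 6.6/2^12 = 1.611 mV.
Scaled input = 2643.2853 LSBs, so code = 2643.
V_rec = (−3.3) + 2643·0.00161133 = 0.95874023 V.
Error = 0.9592 − 0.95874023 = 0.000459766 V = 0.460 mV.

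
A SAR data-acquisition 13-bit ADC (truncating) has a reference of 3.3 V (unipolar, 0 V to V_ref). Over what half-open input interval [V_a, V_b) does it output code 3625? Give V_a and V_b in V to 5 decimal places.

LSB = 3.3/2^13 = 402.83 µV.
V_a = V_low + 3625·LSB = 1.46027 V; V_b = V_low + 3626·LSB = 1.46067 V.

[1.46027 V, 1.46067 V)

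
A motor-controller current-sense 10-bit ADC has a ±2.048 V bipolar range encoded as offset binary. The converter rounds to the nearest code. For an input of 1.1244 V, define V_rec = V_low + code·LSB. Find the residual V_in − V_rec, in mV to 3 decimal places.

LSB = 4.096/2^10 = 4.000 mV.
Scaled input = 793.1000 LSBs, so code = 793.
Code 793 maps back to (−2.048) + 793×0.004 V = 1.124 V.
V_in − V_rec = 0.0004 V = 0.400 mV.

0.400 mV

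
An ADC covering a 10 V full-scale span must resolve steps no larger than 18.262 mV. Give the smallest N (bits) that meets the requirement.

Number of steps required ≥ 10 V / 18.262 mV = 547.59.
Need 2^N ≥ 547.59; 2^9 = 512, 2^10 = 1024.
Minimum N = 10.

10 bits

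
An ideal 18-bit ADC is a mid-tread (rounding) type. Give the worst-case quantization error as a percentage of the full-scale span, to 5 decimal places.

Rounding → worst-case error = ½ LSB = V_FS/2^19, so 100/524288 = 0.000190735 % of full scale.

0.00019 %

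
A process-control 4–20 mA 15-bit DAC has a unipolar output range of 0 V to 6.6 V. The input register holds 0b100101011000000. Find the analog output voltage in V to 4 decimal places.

3.8543 V

LSB = 6.6 V / 2^15 = 201.42 µV.
Code 0b100101011000000 = 19136 decimal.
V_out = 0 + 19136 × 0.000201416 V = 3.8543 V.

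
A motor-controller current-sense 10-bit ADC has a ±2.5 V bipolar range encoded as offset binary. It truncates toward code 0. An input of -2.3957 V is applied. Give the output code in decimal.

With 1024 levels over 5 V, one step is 4.883 mV.
(V_in − V_low)/LSB = (-2.3957 − (−2.5)) / 0.00488281 = 21.361.
⌊·⌋(21.361) = 21.

code 21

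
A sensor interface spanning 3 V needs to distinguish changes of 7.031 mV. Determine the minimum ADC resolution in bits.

Number of steps required ≥ 3 V / 7.031 mV = 426.68.
Need 2^N ≥ 426.68; 2^8 = 256, 2^9 = 512.
Minimum N = 9.

9 bits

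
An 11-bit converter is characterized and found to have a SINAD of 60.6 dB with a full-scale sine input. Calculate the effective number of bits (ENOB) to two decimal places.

9.77 bits

ENOB = (SINAD − 1.76) / 6.02 = (60.6 − 1.76)/6.02 = 9.774.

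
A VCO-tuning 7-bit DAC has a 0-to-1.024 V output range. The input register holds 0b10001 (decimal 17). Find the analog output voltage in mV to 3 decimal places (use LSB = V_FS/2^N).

136.000 mV

LSB = 1.024 V / 2^7 = 8.000 mV.
Code 0b10001 = 17 decimal.
V_out = 0 + 17 × 0.008 V = 0.136 V.
= 136.000 mV.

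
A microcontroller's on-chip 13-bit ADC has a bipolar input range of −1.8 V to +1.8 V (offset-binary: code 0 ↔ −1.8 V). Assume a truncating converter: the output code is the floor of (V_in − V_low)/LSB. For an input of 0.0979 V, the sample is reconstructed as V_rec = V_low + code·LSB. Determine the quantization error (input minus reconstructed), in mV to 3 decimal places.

0.341 mV

One LSB is 3.6 V / 8192 = 439.45 µV.
(V_in − V_low)/LSB = (0.0979 − (−1.8))/0.000439453 = 4318.7769 → code 4318 (floor).
Reconstructed: 0.097558594 V.
V_in − V_rec = 0.000341406 V = 0.341 mV.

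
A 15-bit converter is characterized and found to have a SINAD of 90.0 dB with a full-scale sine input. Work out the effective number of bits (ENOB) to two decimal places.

14.66 bits

ENOB = (SINAD − 1.76) / 6.02 = (90.0 − 1.76)/6.02 = 14.658.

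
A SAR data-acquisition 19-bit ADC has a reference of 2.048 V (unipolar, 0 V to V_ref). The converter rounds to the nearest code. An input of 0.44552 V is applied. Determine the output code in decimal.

LSB = 2.048 V / 524288 = 3.91 µV.
Input sits at 114053.120 steps above V_low.
round(114053.120) = 114053.

code 114053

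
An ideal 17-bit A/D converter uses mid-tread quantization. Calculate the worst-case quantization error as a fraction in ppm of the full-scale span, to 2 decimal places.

Rounding → worst-case error = ½ LSB = V_FS/2^18, so 1e+06/262144 = 3.8147 ppm of full scale.

3.81 ppm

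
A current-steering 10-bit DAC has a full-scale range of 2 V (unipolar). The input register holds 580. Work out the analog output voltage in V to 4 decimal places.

1.1328 V

LSB = 2 V / 2^10 = 1.953 mV.
V_out = 0 + 580 × 0.00195312 V = 1.13281 V.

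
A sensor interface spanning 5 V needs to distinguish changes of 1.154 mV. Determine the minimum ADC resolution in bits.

13 bits

Number of steps required ≥ 5 V / 1.154 mV = 4332.76.
Need 2^N ≥ 4332.76; 2^12 = 4096, 2^13 = 8192.
Minimum N = 13.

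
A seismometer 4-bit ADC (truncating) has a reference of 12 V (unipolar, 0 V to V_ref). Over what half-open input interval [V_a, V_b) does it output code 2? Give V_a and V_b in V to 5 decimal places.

[1.50000 V, 2.25000 V)

LSB = 12/2^4 = 0.7500 V.
V_a = V_low + 2·LSB = 1.5 V; V_b = V_low + 3·LSB = 2.25 V.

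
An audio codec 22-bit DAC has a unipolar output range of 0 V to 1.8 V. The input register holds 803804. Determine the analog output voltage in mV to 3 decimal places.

344.955 mV

LSB = 1.8 V / 2^22 = 0.43 µV.
V_out = 0 + 803804 × 4.29153e-07 V = 0.344955 V.
= 344.955 mV.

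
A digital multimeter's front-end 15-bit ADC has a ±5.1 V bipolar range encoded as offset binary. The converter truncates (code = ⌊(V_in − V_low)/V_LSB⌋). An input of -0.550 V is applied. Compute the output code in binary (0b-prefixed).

code 0b11100100011001 (decimal 14617)

With 32768 levels over 10.2 V, one step is 311.28 µV.
(-0.550 − (−5.1)) / 0.000311279 = 14617.098 LSBs.
Floor → code 14617.
In binary (0b-prefixed): 0b11100100011001.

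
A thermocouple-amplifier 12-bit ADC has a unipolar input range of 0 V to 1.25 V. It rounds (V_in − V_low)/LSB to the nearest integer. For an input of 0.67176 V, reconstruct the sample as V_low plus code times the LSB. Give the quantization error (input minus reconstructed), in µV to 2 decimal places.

68.11 µV

Step size: 1.25 V ÷ 2^12 = 305.18 µV.
(0.67176 − 0)/0.000305176 = 2201.2232; round gives code 2201.
V_rec = 0 + 2201·0.000305176 = 0.67169189 V.
Difference: 6.81055e-05 V → 68.11 µV.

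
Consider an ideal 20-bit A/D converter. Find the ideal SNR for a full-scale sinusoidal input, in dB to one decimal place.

SNR ≈ 6.02·N + 1.76 dB = 6.02·20 + 1.76 = 122.16 dB.

122.2 dB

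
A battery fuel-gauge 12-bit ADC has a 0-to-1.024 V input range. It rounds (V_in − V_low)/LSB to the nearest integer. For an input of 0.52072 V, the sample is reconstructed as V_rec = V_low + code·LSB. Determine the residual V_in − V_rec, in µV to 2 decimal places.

One LSB is 1.024 V / 4096 = 250.00 µV.
(V_in − V_low)/LSB = (0.52072 − 0)/0.00025 = 2082.8800 → code 2083 (round).
Reconstructed: 0.52075 V.
Difference: -3e-05 V → -30.00 µV.

-30.00 µV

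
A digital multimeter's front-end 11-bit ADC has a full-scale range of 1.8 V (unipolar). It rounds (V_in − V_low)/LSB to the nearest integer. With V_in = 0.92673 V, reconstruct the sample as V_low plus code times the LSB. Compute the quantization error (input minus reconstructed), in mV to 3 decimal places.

0.363 mV

LSB = 1.8/2^11 = 0.879 mV.
(0.92673 − 0)/0.000878906 = 1054.4128; round gives code 1054.
V_rec = 0 + 1054·0.000878906 = 0.92636719 V.
Difference: 0.000362813 V → 0.363 mV.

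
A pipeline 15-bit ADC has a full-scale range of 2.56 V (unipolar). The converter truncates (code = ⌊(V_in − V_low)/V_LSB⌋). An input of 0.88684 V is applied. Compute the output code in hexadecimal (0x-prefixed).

code 0x2C57 (decimal 11351)

Full-scale span = 2.56 V; LSB = 2.56/2^15 = 78.12 µV.
Input sits at 11351.552 steps above V_low.
⌊·⌋(11351.552) = 11351.
In hexadecimal (0x-prefixed): 0x2C57.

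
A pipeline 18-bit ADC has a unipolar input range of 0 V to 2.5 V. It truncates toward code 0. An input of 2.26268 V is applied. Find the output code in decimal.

LSB = 2.5 V / 262144 = 9.54 µV.
Input sits at 237259.194 steps above V_low.
⌊·⌋(237259.194) = 237259.

code 237259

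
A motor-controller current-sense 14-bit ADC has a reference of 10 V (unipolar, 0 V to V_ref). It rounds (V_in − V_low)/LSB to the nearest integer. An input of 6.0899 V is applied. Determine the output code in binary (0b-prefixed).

code 0b10011011111010 (decimal 9978)

LSB = 10 V / 16384 = 0.610 mV.
Input sits at 9977.692 steps above V_low.
round(9977.692) = 9978.
In binary (0b-prefixed): 0b10011011111010.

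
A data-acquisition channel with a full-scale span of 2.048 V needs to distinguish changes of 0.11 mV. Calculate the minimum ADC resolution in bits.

15 bits

Number of steps required ≥ 2.048 V / 0.11 mV = 18618.18.
Need 2^N ≥ 18618.18; 2^14 = 16384, 2^15 = 32768.
Minimum N = 15.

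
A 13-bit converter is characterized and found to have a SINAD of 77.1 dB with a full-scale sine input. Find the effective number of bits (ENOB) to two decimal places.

ENOB = (SINAD − 1.76) / 6.02 = (77.1 − 1.76)/6.02 = 12.515.

12.51 bits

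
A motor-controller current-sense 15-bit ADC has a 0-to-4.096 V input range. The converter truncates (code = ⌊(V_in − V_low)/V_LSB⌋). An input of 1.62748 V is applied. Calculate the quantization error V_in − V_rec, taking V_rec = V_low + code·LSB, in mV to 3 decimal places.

0.105 mV

One LSB is 4.096 V / 32768 = 125.00 µV.
(1.62748 − 0)/0.000125 = 13019.8400; ⌊·⌋ gives code 13019.
V_rec = 0 + 13019·0.000125 = 1.627375 V.
Error = 1.62748 − 1.627375 = 0.000105 V = 0.105 mV.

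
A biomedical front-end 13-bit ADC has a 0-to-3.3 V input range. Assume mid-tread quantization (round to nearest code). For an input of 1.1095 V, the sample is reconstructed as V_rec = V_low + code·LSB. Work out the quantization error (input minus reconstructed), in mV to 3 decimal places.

LSB = 3.3/2^13 = 402.83 µV.
(1.1095 − 0)/0.000402832 = 2754.2497; round gives code 2754.
Code 2754 maps back to 0 + 2754×0.000402832 V = 1.1093994 V.
V_in − V_rec = 0.000100586 V = 0.101 mV.

0.101 mV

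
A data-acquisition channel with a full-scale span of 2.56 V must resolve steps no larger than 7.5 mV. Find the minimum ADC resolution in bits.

9 bits

Number of steps required ≥ 2.56 V / 7.5 mV = 341.33.
Need 2^N ≥ 341.33; 2^8 = 256, 2^9 = 512.
Minimum N = 9.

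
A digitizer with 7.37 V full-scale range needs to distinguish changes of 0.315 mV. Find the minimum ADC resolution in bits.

Number of steps required ≥ 7.37 V / 0.315 mV = 23396.83.
Need 2^N ≥ 23396.83; 2^14 = 16384, 2^15 = 32768.
Minimum N = 15.

15 bits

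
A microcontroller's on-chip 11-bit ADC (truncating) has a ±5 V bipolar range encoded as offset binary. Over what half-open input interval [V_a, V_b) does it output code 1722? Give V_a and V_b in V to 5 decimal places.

[3.40820 V, 3.41309 V)

LSB = 10/2^11 = 4.883 mV.
V_a = V_low + 1722·LSB = 3.4082 V; V_b = V_low + 1723·LSB = 3.41309 V.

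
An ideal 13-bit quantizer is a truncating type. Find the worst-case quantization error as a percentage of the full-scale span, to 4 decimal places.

0.0122 %

Truncating → worst-case error = 1 LSB = V_FS/2^13, so 100/8192 = 0.012207 % of full scale.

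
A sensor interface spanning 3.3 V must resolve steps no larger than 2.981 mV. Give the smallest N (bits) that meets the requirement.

11 bits

Number of steps required ≥ 3.3 V / 2.981 mV = 1107.01.
Need 2^N ≥ 1107.01; 2^10 = 1024, 2^11 = 2048.
Minimum N = 11.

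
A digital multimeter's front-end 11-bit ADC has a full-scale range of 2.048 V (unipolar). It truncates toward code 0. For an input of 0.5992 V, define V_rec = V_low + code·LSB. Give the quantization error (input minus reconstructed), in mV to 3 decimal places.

Step size: 2.048 V ÷ 2^11 = 1.000 mV.
(V_in − V_low)/LSB = (0.5992 − 0)/0.001 = 599.2000 → code 599 (floor).
V_rec = 0 + 599·0.001 = 0.599 V.
Difference: 0.0002 V → 0.200 mV.

0.200 mV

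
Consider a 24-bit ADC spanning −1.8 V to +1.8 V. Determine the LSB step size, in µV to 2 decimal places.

Full-scale span = 3.6 V.
LSB = 3.6 / 2^24 = 3.6 / 16777216 = 2.14577e-07 V = 0.21 µV.

0.21 µV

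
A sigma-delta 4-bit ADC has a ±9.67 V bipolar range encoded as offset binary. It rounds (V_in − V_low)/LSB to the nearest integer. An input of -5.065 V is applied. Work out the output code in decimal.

code 4

With 16 levels over 19.34 V, one step is 1.2087 V.
(V_in − V_low)/LSB = (-5.065 − (−9.67)) / 1.20875 = 3.810.
Round → code 4.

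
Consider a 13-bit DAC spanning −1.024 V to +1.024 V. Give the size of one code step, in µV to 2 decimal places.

Full-scale span = 2.048 V.
LSB = 2.048 / 2^13 = 2.048 / 8192 = 0.00025 V = 250.00 µV.

250.00 µV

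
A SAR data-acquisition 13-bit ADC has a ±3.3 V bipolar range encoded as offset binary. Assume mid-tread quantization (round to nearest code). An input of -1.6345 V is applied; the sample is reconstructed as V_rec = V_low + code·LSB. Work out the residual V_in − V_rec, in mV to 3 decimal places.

0.192 mV

LSB = 6.6/2^13 = 0.806 mV.
(-1.6345 − (−3.3))/0.000805664 = 2067.2388; round gives code 2067.
V_rec = (−3.3) + 2067·0.000805664 = -1.6346924 V.
Difference: 0.000192383 V → 0.192 mV.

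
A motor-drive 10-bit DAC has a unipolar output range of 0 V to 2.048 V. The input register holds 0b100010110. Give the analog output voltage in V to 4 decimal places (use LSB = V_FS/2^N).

0.5560 V

LSB = 2.048 V / 2^10 = 2.000 mV.
Code 0b100010110 = 278 decimal.
V_out = 0 + 278 × 0.002 V = 0.556 V.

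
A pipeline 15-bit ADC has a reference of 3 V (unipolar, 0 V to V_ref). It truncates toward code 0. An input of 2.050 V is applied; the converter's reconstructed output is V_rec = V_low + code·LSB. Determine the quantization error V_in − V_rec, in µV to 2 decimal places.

LSB = 3/2^15 = 91.55 µV.
(2.050 − 0)/9.15527e-05 = 22391.4667; ⌊·⌋ gives code 22391.
Reconstructed: 2.0499573 V.
Error = 2.050 − 2.0499573 = 4.27246e-05 V = 42.72 µV.

42.72 µV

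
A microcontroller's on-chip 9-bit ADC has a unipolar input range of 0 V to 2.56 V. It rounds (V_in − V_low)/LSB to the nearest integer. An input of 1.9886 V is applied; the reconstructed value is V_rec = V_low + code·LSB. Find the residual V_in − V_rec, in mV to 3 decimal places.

LSB = 2.56/2^9 = 5.000 mV.
(V_in − V_low)/LSB = (1.9886 − 0)/0.005 = 397.7200 → code 398 (round).
Code 398 maps back to 0 + 398×0.005 V = 1.99 V.
V_in − V_rec = -0.0014 V = -1.400 mV.

-1.400 mV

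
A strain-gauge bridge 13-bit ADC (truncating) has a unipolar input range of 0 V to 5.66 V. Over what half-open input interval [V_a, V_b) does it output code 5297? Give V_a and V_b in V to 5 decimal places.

LSB = 5.66/2^13 = 0.691 mV.
V_a = V_low + 5297·LSB = 3.65979 V; V_b = V_low + 5298·LSB = 3.66048 V.

[3.65979 V, 3.66048 V)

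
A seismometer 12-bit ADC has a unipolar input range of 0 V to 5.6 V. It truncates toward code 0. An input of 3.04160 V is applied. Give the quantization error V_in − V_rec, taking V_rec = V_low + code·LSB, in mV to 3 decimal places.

0.975 mV

Step size: 5.6 V ÷ 2^12 = 1.367 mV.
(V_in − V_low)/LSB = (3.04160 − 0)/0.00136719 = 2224.7131 → code 2224 (floor).
Code 2224 maps back to 0 + 2224×0.00136719 V = 3.040625 V.
Error = 3.04160 − 3.040625 = 0.000975 V = 0.975 mV.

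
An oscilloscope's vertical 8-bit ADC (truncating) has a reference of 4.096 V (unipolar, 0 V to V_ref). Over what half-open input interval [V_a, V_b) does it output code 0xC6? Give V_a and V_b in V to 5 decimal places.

LSB = 4.096/2^8 = 16.000 mV.
Code 0xC6 = 198 decimal.
V_a = V_low + 198·LSB = 3.168 V; V_b = V_low + 199·LSB = 3.184 V.

[3.16800 V, 3.18400 V)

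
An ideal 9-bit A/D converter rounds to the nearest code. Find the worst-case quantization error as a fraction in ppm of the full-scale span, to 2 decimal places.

Rounding → worst-case error = ½ LSB = V_FS/2^10, so 1e+06/1024 = 976.562 ppm of full scale.

976.56 ppm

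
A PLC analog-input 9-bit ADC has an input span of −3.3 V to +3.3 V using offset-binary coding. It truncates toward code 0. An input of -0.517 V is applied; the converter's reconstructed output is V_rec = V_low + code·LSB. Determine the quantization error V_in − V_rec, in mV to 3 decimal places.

11.516 mV

Step size: 6.6 V ÷ 2^9 = 12.891 mV.
Scaled input = 215.8933 LSBs, so code = 215.
V_rec = (−3.3) + 215·0.0128906 = -0.52851563 V.
Error = -0.517 − (−0.52851563) = 0.0115156 V = 11.516 mV.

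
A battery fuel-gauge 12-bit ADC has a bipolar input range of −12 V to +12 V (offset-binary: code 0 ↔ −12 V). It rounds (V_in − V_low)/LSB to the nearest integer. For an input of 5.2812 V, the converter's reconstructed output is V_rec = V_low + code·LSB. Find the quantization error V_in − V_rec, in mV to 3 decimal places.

1.903 mV

Step size: 24 V ÷ 2^12 = 5.859 mV.
Scaled input = 2949.3248 LSBs, so code = 2949.
V_rec = (−12) + 2949·0.00585938 = 5.2792969 V.
Difference: 0.00190313 V → 1.903 mV.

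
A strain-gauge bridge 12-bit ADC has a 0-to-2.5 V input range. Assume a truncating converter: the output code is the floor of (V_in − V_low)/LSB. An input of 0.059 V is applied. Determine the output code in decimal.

LSB = 2.5 V / 4096 = 0.610 mV.
Input sits at 96.666 steps above V_low.
So the output code is 96.

code 96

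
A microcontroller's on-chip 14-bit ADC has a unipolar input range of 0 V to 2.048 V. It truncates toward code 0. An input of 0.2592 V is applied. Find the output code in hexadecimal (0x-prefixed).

With 16384 levels over 2.048 V, one step is 125.00 µV.
Input sits at 2073.600 steps above V_low.
⌊·⌋(2073.600) = 2073.
In hexadecimal (0x-prefixed): 0x819.

code 0x819 (decimal 2073)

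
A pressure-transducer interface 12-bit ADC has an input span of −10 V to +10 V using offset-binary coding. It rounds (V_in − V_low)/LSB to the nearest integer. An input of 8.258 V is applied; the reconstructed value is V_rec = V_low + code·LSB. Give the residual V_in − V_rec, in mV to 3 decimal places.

1.164 mV

LSB = 20/2^12 = 4.883 mV.
(8.258 − (−10))/0.00488281 = 3739.2384; round gives code 3739.
V_rec = (−10) + 3739·0.00488281 = 8.2568359 V.
V_in − V_rec = 0.00116406 V = 1.164 mV.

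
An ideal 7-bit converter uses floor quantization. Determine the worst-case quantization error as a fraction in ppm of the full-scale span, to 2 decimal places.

7812.50 ppm

Truncating → worst-case error = 1 LSB = V_FS/2^7, so 1e+06/128 = 7812.5 ppm of full scale.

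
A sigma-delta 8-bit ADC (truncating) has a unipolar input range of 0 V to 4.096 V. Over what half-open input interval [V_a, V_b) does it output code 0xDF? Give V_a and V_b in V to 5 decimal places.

LSB = 4.096/2^8 = 16.000 mV.
Code 0xDF = 223 decimal.
V_a = V_low + 223·LSB = 3.568 V; V_b = V_low + 224·LSB = 3.584 V.

[3.56800 V, 3.58400 V)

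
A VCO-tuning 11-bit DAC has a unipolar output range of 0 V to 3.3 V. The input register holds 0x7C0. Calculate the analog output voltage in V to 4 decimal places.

LSB = 3.3 V / 2^11 = 1.611 mV.
Code 0x7C0 = 1984 decimal.
V_out = 0 + 1984 × 0.00161133 V = 3.19687 V.

3.1969 V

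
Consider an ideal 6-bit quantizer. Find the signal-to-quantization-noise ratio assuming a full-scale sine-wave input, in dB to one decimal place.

37.9 dB

SNR ≈ 6.02·N + 1.76 dB = 6.02·6 + 1.76 = 37.88 dB.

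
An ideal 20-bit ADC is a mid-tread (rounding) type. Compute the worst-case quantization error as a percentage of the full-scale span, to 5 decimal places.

0.00005 %

Rounding → worst-case error = ½ LSB = V_FS/2^21, so 100/2097152 = 4.76837e-05 % of full scale.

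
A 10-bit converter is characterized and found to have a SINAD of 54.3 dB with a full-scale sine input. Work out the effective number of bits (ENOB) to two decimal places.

ENOB = (SINAD − 1.76) / 6.02 = (54.3 − 1.76)/6.02 = 8.728.

8.73 bits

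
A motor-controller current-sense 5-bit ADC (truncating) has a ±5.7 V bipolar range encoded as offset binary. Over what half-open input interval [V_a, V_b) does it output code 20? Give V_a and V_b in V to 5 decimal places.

[1.42500 V, 1.78125 V)

LSB = 11.4/2^5 = 356.250 mV.
V_a = V_low + 20·LSB = 1.425 V; V_b = V_low + 21·LSB = 1.78125 V.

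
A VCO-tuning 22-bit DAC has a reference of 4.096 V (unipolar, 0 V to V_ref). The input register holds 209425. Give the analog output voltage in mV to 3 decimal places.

LSB = 4.096 V / 2^22 = 0.98 µV.
V_out = 0 + 209425 × 9.76563e-07 V = 0.204517 V.
= 204.517 mV.

204.517 mV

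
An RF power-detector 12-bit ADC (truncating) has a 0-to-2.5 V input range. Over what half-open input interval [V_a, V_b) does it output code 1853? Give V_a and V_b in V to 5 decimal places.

LSB = 2.5/2^12 = 0.610 mV.
V_a = V_low + 1853·LSB = 1.13098 V; V_b = V_low + 1854·LSB = 1.13159 V.

[1.13098 V, 1.13159 V)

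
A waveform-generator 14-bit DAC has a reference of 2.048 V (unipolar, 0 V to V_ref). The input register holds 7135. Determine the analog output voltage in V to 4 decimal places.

0.8919 V

LSB = 2.048 V / 2^14 = 125.00 µV.
V_out = 0 + 7135 × 0.000125 V = 0.891875 V.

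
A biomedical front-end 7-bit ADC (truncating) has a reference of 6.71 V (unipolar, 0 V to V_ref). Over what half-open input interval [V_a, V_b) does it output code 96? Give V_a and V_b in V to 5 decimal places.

LSB = 6.71/2^7 = 52.422 mV.
V_a = V_low + 96·LSB = 5.0325 V; V_b = V_low + 97·LSB = 5.08492 V.

[5.03250 V, 5.08492 V)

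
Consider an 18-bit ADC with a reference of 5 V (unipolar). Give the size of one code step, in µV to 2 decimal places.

Full-scale span = 5 V.
LSB = 5 / 2^18 = 5 / 262144 = 1.90735e-05 V = 19.07 µV.

19.07 µV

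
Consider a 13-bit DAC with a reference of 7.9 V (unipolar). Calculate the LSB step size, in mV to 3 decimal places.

Full-scale span = 7.9 V.
LSB = 7.9 / 2^13 = 7.9 / 8192 = 0.000964355 V = 0.964 mV.

0.964 mV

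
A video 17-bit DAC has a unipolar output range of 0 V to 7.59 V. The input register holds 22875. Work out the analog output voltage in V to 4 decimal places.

LSB = 7.59 V / 2^17 = 57.91 µV.
V_out = 0 + 22875 × 5.79071e-05 V = 1.32463 V.

1.3246 V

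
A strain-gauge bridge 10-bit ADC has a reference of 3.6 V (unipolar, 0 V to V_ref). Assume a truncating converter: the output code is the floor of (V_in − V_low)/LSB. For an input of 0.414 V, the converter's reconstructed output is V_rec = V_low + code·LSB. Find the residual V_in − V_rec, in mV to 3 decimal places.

2.672 mV

Step size: 3.6 V ÷ 2^10 = 3.516 mV.
(0.414 − 0)/0.00351563 = 117.7600; ⌊·⌋ gives code 117.
V_rec = 0 + 117·0.00351563 = 0.41132812 V.
Error = 0.414 − 0.41132812 = 0.00267188 V = 2.672 mV.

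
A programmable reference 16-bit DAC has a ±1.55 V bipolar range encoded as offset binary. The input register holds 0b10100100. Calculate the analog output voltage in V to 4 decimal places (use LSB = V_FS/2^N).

LSB = 3.1 V / 2^16 = 47.30 µV.
Code 0b10100100 = 164 decimal.
V_out = (−1.55) + 164 × 4.73022e-05 V = -1.54224 V.

-1.5422 V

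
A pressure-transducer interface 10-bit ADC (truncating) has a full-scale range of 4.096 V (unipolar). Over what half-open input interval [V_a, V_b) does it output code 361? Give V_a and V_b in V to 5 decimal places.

[1.44400 V, 1.44800 V)

LSB = 4.096/2^10 = 4.000 mV.
V_a = V_low + 361·LSB = 1.444 V; V_b = V_low + 362·LSB = 1.448 V.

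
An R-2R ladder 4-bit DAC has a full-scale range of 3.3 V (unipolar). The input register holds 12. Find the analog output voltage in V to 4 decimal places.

2.4750 V

LSB = 3.3 V / 2^4 = 206.250 mV.
V_out = 0 + 12 × 0.20625 V = 2.475 V.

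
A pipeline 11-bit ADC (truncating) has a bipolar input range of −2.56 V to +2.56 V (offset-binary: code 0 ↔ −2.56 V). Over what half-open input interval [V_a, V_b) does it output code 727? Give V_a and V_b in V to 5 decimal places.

LSB = 5.12/2^11 = 2.500 mV.
V_a = V_low + 727·LSB = -0.7425 V; V_b = V_low + 728·LSB = -0.74 V.

[-0.74250 V, -0.74000 V)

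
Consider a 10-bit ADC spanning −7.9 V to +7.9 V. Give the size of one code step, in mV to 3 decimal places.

Full-scale span = 15.8 V.
LSB = 15.8 / 2^10 = 15.8 / 1024 = 0.0154297 V = 15.430 mV.

15.430 mV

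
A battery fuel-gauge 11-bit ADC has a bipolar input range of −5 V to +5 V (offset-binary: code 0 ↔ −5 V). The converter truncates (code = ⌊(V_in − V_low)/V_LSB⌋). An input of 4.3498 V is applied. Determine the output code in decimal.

code 1914

Full-scale span = 10 V; LSB = 10/2^11 = 4.883 mV.
(4.3498 − (−5)) / 0.00488281 = 1914.839 LSBs.
⌊·⌋(1914.839) = 1914.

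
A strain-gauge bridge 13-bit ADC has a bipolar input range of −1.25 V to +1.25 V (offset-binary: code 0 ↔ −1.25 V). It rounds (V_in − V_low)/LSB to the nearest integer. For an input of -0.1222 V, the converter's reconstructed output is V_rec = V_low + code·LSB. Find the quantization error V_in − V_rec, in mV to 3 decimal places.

One LSB is 2.5 V / 8192 = 305.18 µV.
(V_in − V_low)/LSB = (-0.1222 − (−1.25))/0.000305176 = 3695.5750 → code 3696 (round).
Code 3696 maps back to (−1.25) + 3696×0.000305176 V = -0.12207031 V.
V_in − V_rec = -0.000129688 V = -0.130 mV.

-0.130 mV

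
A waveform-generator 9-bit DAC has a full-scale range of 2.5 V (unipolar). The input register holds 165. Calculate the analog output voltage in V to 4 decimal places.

0.8057 V

LSB = 2.5 V / 2^9 = 4.883 mV.
V_out = 0 + 165 × 0.00488281 V = 0.805664 V.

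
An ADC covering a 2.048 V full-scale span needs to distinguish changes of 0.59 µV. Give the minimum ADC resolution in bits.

22 bits

Number of steps required ≥ 2.048 V / 0.59 µV = 3471186.44.
Need 2^N ≥ 3471186.44; 2^21 = 2097152, 2^22 = 4194304.
Minimum N = 22.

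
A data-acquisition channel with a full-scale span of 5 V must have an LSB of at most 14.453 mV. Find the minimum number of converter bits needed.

Number of steps required ≥ 5 V / 14.453 mV = 345.95.
Need 2^N ≥ 345.95; 2^8 = 256, 2^9 = 512.
Minimum N = 9.

9 bits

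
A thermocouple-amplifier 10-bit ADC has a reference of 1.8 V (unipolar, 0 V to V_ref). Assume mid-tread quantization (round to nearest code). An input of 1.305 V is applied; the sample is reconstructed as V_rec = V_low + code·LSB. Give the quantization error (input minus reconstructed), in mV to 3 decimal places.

One LSB is 1.8 V / 1024 = 1.758 mV.
(V_in − V_low)/LSB = (1.305 − 0)/0.00175781 = 742.4000 → code 742 (round).
Code 742 maps back to 0 + 742×0.00175781 V = 1.3042969 V.
Difference: 0.000703125 V → 0.703 mV.

0.703 mV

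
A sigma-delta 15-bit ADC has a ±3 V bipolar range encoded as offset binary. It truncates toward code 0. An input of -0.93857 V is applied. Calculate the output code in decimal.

LSB = 6 V / 32768 = 183.11 µV.
Input sits at 11258.156 steps above V_low.
So the output code is 11258.

code 11258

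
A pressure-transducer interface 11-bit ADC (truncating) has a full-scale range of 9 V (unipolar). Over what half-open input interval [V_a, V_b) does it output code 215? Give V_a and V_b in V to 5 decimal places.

[0.94482 V, 0.94922 V)

LSB = 9/2^11 = 4.395 mV.
V_a = V_low + 215·LSB = 0.944824 V; V_b = V_low + 216·LSB = 0.949219 V.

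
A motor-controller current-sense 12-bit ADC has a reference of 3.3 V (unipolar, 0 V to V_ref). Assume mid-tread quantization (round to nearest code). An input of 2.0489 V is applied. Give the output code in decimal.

code 2543

LSB = 3.3 V / 4096 = 0.806 mV.
Input sits at 2543.120 steps above V_low.
Round → code 2543.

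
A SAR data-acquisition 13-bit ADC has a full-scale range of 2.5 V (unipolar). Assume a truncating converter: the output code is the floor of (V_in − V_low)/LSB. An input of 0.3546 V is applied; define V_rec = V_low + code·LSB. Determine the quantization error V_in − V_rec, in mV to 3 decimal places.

One LSB is 2.5 V / 8192 = 305.18 µV.
(0.3546 − 0)/0.000305176 = 1161.9533; ⌊·⌋ gives code 1161.
Reconstructed: 0.35430908 V.
Difference: 0.000290918 V → 0.291 mV.

0.291 mV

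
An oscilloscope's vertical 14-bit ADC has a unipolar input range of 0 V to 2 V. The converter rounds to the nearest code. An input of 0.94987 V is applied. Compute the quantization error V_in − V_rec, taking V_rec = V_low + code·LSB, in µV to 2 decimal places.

Step size: 2 V ÷ 2^14 = 122.07 µV.
(0.94987 − 0)/0.00012207 = 7781.3350; round gives code 7781.
V_rec = 0 + 7781·0.00012207 = 0.9498291 V.
Difference: 4.08984e-05 V → 40.90 µV.

40.90 µV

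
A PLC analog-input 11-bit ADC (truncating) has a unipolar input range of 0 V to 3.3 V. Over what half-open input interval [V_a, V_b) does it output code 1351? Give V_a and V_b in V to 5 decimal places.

LSB = 3.3/2^11 = 1.611 mV.
V_a = V_low + 1351·LSB = 2.1769 V; V_b = V_low + 1352·LSB = 2.17852 V.

[2.17690 V, 2.17852 V)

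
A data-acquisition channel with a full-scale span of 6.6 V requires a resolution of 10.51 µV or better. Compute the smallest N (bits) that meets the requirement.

20 bits

Number of steps required ≥ 6.6 V / 10.51 µV = 627973.36.
Need 2^N ≥ 627973.36; 2^19 = 524288, 2^20 = 1048576.
Minimum N = 20.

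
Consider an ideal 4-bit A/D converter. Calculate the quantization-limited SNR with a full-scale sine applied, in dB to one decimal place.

SNR ≈ 6.02·N + 1.76 dB = 6.02·4 + 1.76 = 25.84 dB.

25.8 dB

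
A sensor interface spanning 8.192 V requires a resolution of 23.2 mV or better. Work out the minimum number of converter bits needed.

Number of steps required ≥ 8.192 V / 23.2 mV = 353.10.
Need 2^N ≥ 353.10; 2^8 = 256, 2^9 = 512.
Minimum N = 9.

9 bits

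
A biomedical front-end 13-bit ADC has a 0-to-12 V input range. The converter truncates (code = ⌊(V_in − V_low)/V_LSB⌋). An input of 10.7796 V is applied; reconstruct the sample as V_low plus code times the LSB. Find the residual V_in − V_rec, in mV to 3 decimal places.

1.280 mV

LSB = 12/2^13 = 1.465 mV.
(V_in − V_low)/LSB = (10.7796 − 0)/0.00146484 = 7358.8736 → code 7358 (floor).
V_rec = 0 + 7358·0.00146484 = 10.77832 V.
V_in − V_rec = 0.00127969 V = 1.280 mV.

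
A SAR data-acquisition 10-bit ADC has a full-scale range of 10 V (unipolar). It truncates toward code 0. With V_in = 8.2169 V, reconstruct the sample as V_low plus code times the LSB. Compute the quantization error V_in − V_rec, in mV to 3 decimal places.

4.009 mV

Step size: 10 V ÷ 2^10 = 9.766 mV.
(V_in − V_low)/LSB = (8.2169 − 0)/0.00976562 = 841.4106 → code 841 (floor).
Code 841 maps back to 0 + 841×0.00976562 V = 8.2128906 V.
Difference: 0.00400937 V → 4.009 mV.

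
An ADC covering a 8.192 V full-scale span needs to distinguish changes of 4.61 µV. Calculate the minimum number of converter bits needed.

21 bits

Number of steps required ≥ 8.192 V / 4.61 µV = 1777006.51.
Need 2^N ≥ 1777006.51; 2^20 = 1048576, 2^21 = 2097152.
Minimum N = 21.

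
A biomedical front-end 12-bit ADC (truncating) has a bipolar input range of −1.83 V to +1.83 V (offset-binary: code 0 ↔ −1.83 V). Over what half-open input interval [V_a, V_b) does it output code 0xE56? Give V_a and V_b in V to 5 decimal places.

[1.44935 V, 1.45024 V)

LSB = 3.66/2^12 = 0.894 mV.
Code 0xE56 = 3670 decimal.
V_a = V_low + 3670·LSB = 1.44935 V; V_b = V_low + 3671·LSB = 1.45024 V.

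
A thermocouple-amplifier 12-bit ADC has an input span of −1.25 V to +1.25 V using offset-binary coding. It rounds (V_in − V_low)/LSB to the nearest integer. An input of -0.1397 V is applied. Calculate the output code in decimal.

With 4096 levels over 2.5 V, one step is 0.610 mV.
(V_in − V_low)/LSB = (-0.1397 − (−1.25)) / 0.000610352 = 1819.116.
So the output code is 1819.

code 1819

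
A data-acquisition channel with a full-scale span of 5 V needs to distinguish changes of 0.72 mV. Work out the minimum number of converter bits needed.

13 bits

Number of steps required ≥ 5 V / 0.72 mV = 6944.44.
Need 2^N ≥ 6944.44; 2^12 = 4096, 2^13 = 8192.
Minimum N = 13.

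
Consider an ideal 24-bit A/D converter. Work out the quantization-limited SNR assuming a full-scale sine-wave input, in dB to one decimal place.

146.2 dB

SNR ≈ 6.02·N + 1.76 dB = 6.02·24 + 1.76 = 146.24 dB.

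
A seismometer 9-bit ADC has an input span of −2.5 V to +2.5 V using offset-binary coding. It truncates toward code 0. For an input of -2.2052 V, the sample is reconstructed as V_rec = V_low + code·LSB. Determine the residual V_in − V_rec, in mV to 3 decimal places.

LSB = 5/2^9 = 9.766 mV.
(V_in − V_low)/LSB = (-2.2052 − (−2.5))/0.00976562 = 30.1875 → code 30 (floor).
Code 30 maps back to (−2.5) + 30×0.00976562 V = -2.2070312 V.
Difference: 0.00183125 V → 1.831 mV.

1.831 mV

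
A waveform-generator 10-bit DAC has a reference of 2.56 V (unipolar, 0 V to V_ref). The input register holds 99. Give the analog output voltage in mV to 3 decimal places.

247.500 mV

LSB = 2.56 V / 2^10 = 2.500 mV.
V_out = 0 + 99 × 0.0025 V = 0.2475 V.
= 247.500 mV.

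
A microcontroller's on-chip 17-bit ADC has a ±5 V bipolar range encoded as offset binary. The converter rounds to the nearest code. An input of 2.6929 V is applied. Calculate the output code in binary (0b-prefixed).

code 0b11000100111100000 (decimal 100832)

With 131072 levels over 10 V, one step is 76.29 µV.
(V_in − V_low)/LSB = (2.6929 − (−5)) / 7.62939e-05 = 100832.379.
So the output code is 100832.
In binary (0b-prefixed): 0b11000100111100000.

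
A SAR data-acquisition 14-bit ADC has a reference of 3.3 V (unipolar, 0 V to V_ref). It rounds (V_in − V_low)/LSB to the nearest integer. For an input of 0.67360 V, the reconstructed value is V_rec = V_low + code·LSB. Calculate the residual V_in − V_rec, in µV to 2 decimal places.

64.84 µV

Step size: 3.3 V ÷ 2^14 = 201.42 µV.
(V_in − V_low)/LSB = (0.67360 − 0)/0.000201416 = 3344.3219 → code 3344 (round).
Code 3344 maps back to 0 + 3344×0.000201416 V = 0.67353516 V.
Difference: 6.48438e-05 V → 64.84 µV.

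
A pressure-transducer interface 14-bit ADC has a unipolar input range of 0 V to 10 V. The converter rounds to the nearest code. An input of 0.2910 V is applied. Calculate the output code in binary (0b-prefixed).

LSB = 10 V / 16384 = 0.610 mV.
Input sits at 476.774 steps above V_low.
round(476.774) = 477.
In binary (0b-prefixed): 0b111011101.

code 0b111011101 (decimal 477)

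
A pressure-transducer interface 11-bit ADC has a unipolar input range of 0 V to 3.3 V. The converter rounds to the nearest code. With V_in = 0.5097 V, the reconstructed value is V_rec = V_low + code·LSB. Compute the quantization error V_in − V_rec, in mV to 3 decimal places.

LSB = 3.3/2^11 = 1.611 mV.
Scaled input = 316.3229 LSBs, so code = 316.
Reconstructed: 0.50917969 V.
Difference: 0.000520313 V → 0.520 mV.

0.520 mV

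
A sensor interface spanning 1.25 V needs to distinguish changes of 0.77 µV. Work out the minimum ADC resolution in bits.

Number of steps required ≥ 1.25 V / 0.77 µV = 1623376.62.
Need 2^N ≥ 1623376.62; 2^20 = 1048576, 2^21 = 2097152.
Minimum N = 21.

21 bits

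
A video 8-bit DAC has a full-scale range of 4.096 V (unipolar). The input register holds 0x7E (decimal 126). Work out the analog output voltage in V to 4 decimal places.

2.0160 V

LSB = 4.096 V / 2^8 = 16.000 mV.
Code 0x7E = 126 decimal.
V_out = 0 + 126 × 0.016 V = 2.016 V.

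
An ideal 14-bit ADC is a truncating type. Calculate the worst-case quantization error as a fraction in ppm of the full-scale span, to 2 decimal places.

Truncating → worst-case error = 1 LSB = V_FS/2^14, so 1e+06/16384 = 61.0352 ppm of full scale.

61.04 ppm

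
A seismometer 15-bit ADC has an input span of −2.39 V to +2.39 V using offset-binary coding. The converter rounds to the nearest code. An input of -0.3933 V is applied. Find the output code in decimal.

LSB = 4.78 V / 32768 = 145.87 µV.
(V_in − V_low)/LSB = (-0.3933 − (−2.39)) / 0.000145874 = 13687.838.
round(13687.838) = 13688.

code 13688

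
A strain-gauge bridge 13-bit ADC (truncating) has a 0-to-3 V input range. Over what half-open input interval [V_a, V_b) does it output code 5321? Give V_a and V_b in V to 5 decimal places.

LSB = 3/2^13 = 366.21 µV.
V_a = V_low + 5321·LSB = 1.94861 V; V_b = V_low + 5322·LSB = 1.94897 V.

[1.94861 V, 1.94897 V)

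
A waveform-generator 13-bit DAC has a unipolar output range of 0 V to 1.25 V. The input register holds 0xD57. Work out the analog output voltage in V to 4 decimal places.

0.5211 V

LSB = 1.25 V / 2^13 = 152.59 µV.
Code 0xD57 = 3415 decimal.
V_out = 0 + 3415 × 0.000152588 V = 0.521088 V.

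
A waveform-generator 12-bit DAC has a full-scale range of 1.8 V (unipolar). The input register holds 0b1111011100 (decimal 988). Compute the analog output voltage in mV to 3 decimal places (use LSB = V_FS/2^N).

LSB = 1.8 V / 2^12 = 439.45 µV.
Code 0b1111011100 = 988 decimal.
V_out = 0 + 988 × 0.000439453 V = 0.43418 V.
= 434.180 mV.

434.180 mV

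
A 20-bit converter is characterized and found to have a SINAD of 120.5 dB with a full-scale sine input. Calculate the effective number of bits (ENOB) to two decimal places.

ENOB = (SINAD − 1.76) / 6.02 = (120.5 − 1.76)/6.02 = 19.724.

19.72 bits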